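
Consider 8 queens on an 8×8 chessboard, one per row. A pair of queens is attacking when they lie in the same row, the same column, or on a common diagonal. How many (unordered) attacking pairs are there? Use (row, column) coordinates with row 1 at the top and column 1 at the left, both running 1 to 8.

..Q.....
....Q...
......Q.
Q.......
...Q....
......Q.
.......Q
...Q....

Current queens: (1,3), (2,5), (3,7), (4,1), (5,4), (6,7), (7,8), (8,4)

Same column: (3,7)–(6,7) (column 7); (5,4)–(8,4) (column 4).
Same diagonal: (6,7)–(7,8) (|6−7| = |7−8| = 1).
Total attacking pairs: 3.

3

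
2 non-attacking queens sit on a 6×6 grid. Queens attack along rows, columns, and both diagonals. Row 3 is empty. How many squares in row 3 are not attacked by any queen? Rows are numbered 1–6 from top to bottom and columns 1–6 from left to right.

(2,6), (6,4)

(2,6) attacks row 3 at column 6 and diagonals 5.
(6,4) attacks row 3 at column 4 and diagonals 1.
Attacked columns: {1, 4, 5, 6}. Safe: {2, 3}.

2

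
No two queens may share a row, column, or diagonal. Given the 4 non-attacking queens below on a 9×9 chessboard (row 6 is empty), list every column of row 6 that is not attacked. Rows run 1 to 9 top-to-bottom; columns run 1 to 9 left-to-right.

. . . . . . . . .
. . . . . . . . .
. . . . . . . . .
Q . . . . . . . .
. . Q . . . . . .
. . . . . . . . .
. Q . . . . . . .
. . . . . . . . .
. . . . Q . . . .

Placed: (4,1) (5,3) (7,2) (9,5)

columns 6, 7, 9

(4,1) attacks row 6 at column 1 and diagonals 3.
(5,3) attacks row 6 at column 3 and diagonals 2, 4.
(7,2) attacks row 6 at column 2 and diagonals 1, 3.
(9,5) attacks row 6 at column 5 and diagonals 2, 8.
Attacked columns: {1, 2, 3, 4, 5, 8}. Safe: {6, 7, 9}.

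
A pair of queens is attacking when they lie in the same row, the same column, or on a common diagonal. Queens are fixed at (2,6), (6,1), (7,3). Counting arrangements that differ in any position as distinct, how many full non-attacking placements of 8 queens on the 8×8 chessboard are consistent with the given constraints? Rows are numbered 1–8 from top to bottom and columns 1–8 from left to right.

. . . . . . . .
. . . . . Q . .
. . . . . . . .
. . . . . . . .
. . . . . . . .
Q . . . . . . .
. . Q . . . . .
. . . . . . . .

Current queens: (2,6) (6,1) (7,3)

1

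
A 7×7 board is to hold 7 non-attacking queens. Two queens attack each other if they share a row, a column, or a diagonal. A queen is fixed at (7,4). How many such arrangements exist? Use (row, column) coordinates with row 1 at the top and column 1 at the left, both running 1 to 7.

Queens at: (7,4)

6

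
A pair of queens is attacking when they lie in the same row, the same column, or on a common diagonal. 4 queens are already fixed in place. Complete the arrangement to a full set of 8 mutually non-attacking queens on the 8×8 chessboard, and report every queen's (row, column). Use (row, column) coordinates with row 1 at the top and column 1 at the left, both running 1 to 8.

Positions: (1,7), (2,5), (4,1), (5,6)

(1,7) (2,5) (3,3) (4,1) (5,6) (6,8) (7,2) (8,4)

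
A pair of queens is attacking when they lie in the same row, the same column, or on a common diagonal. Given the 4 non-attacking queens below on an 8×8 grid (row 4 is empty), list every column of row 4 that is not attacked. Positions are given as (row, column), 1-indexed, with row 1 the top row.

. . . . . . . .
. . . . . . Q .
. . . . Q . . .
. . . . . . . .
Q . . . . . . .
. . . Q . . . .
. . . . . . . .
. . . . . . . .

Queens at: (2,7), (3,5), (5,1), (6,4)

columns 3, 8

(2,7) attacks row 4 at column 7 and diagonals 5.
(3,5) attacks row 4 at column 5 and diagonals 4, 6.
(5,1) attacks row 4 at column 1 and diagonals 2.
(6,4) attacks row 4 at column 4 and diagonals 2, 6.
Attacked columns: {1, 2, 4, 5, 6, 7}. Safe: {3, 8}.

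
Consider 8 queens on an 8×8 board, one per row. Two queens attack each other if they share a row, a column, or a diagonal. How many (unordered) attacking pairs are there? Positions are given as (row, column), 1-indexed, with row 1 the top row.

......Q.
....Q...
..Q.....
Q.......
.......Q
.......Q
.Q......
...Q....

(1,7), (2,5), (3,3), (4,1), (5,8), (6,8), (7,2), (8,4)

Same column: (5,8)–(6,8) (column 8).
Same diagonal: (2,5)–(5,8) (|2−5| = |5−8| = 3).
Total attacking pairs: 2.

2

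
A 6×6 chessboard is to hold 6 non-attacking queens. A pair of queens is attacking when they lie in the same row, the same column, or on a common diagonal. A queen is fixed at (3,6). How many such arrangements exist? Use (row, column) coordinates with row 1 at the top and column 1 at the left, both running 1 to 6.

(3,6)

Branch on row 1: col 1 → 0; col 2 → 1; col 3 → 0; col 5 → 0.
Sum: 0 + 1 + 0 + 0 = 1.

1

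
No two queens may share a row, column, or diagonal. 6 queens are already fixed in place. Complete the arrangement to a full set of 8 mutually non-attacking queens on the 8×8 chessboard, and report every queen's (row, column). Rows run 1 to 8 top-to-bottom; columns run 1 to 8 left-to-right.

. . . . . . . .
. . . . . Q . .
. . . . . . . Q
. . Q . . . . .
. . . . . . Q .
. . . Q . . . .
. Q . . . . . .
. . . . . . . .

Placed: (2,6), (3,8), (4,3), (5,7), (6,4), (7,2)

(1,1) (2,6) (3,8) (4,3) (5,7) (6,4) (7,2) (8,5)

Row 1: attacked by (2,6)→{5,6,7}; (3,8)→{6,8}; (4,3)→{3,6}; (5,7)→{3,7}; (6,4)→{4}; (7,2)→{2,8}. Safe: 1. Place at column 1.
Row 8: attacked by (1,1)→{1,8}; (2,6)→{6}; (3,8)→{3,8}; (4,3)→{3,7}; (5,7)→{4,7}; (6,4)→{2,4,6}; (7,2)→{1,2,3}. Safe: 5. Place at column 5.
Columns [1, 6, 8, 3, 7, 4, 2, 5], r−c [0, -4, -5, 1, -2, 2, 5, 3], r+c [2, 8, 11, 7, 12, 10, 9, 13] are all distinct, so no two queens attack.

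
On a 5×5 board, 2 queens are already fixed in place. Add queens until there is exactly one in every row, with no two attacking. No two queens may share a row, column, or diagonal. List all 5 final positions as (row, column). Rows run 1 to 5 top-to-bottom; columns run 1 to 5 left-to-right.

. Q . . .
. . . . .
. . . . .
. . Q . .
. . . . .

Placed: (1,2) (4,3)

(1,2) (2,4) (3,1) (4,3) (5,5)

Row 2: attacked by (1,2)→{1,2,3}; (4,3)→{1,3,5}. Safe: 4. Place at column 4.
Row 3: attacked by (1,2)→{2,4}; (2,4)→{3,4,5}; (4,3)→{2,3,4}. Safe: 1. Place at column 1.
Row 5: attacked by (1,2)→{2}; (2,4)→{1,4}; (3,1)→{1,3}; (4,3)→{2,3,4}. Safe: 5. Place at column 5.
Columns [2, 4, 1, 3, 5], r−c [-1, -2, 2, 1, 0], r+c [3, 6, 4, 7, 10] are all distinct, so no two queens attack.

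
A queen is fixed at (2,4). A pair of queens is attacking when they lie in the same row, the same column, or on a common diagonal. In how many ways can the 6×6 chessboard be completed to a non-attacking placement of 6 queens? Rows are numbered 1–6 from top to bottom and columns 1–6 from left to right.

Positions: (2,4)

1

Branch on row 1: col 1 → 0; col 2 → 1; col 6 → 0.
Sum: 0 + 1 + 0 = 1.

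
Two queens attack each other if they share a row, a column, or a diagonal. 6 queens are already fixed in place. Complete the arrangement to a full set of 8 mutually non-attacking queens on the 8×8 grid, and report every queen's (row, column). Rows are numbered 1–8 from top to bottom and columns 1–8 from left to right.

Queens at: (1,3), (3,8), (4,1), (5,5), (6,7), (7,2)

(1,3) (2,6) (3,8) (4,1) (5,5) (6,7) (7,2) (8,4)

Row 2: attacked by (1,3)→{2,3,4}; (3,8)→{7,8}; (4,1)→{1,3}; (5,5)→{2,5,8}; (6,7)→{3,7}; (7,2)→{2,7}. Safe: 6. Place at column 6.
Row 8: attacked by (1,3)→{3}; (2,6)→{6}; (3,8)→{3,8}; (4,1)→{1,5}; (5,5)→{2,5,8}; (6,7)→{5,7}; (7,2)→{1,2,3}. Safe: 4. Place at column 4.
Columns [3, 6, 8, 1, 5, 7, 2, 4], r−c [-2, -4, -5, 3, 0, -1, 5, 4], r+c [4, 8, 11, 5, 10, 13, 9, 12] are all distinct, so no two queens attack.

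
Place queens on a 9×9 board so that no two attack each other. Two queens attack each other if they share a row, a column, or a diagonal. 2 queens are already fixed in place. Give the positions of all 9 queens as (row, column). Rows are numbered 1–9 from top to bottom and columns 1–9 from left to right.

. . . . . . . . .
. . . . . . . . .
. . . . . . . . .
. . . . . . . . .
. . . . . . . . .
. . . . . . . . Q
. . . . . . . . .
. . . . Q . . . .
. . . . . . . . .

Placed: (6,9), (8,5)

(1,6) (2,3) (3,1) (4,4) (5,7) (6,9) (7,2) (8,5) (9,8)

Row 1: attacked by (6,9)→{4,9}; (8,5)→{5}. Safe: 1, 2, 3, 6, 7, 8. Place at column 6.
Row 2: attacked by (1,6)→{5,6,7}; (6,9)→{5,9}; (8,5)→{5}. Safe: 1, 2, 3, 4, 8. Place at column 3.
Row 3: attacked by (1,6)→{4,6,8}; (2,3)→{2,3,4}; (6,9)→{6,9}; (8,5)→{5}. Safe: 1, 7. Place at column 1.
Row 4: attacked by (1,6)→{3,6,9}; (2,3)→{1,3,5}; (3,1)→{1,2}; (6,9)→{7,9}; (8,5)→{1,5,9}. Safe: 4, 8. Place at column 4.
Row 5: attacked by (1,6)→{2,6}; (2,3)→{3,6}; (3,1)→{1,3}; (4,4)→{3,4,5}; (6,9)→{8,9}; (8,5)→{2,5,8}. Safe: 7. Place at column 7.
Row 7: attacked by (1,6)→{6}; (2,3)→{3,8}; (3,1)→{1,5}; (4,4)→{1,4,7}; (5,7)→{5,7,9}; (6,9)→{8,9}; (8,5)→{4,5,6}. Safe: 2. Place at column 2.
Row 9: attacked by (1,6)→{6}; (2,3)→{3}; (3,1)→{1,7}; (4,4)→{4,9}; (5,7)→{3,7}; (6,9)→{6,9}; (7,2)→{2,4}; (8,5)→{4,5,6}. Safe: 8. Place at column 8.
Columns [6, 3, 1, 4, 7, 9, 2, 5, 8], r−c [-5, -1, 2, 0, -2, -3, 5, 3, 1], r+c [7, 5, 4, 8, 12, 15, 9, 13, 17] are all distinct, so no two queens attack.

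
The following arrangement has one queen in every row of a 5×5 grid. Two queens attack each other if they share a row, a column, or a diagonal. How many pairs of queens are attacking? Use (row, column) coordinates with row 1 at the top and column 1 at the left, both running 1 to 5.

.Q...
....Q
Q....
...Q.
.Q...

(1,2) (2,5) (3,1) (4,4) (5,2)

Same column: (1,2)–(5,2) (column 2).
Same diagonal: (2,5)–(5,2) (|2−5| = |5−2| = 3).
Total attacking pairs: 2.

2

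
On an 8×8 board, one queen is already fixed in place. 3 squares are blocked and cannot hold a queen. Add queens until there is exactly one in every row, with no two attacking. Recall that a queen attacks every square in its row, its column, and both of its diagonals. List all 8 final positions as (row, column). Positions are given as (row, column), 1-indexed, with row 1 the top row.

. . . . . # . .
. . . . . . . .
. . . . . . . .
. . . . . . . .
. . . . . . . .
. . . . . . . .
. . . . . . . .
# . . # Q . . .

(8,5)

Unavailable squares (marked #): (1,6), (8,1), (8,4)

(1,1) (2,6) (3,8) (4,3) (5,7) (6,4) (7,2) (8,5)

Row 1: attacked by (8,5)→{5}. Blocked: 6. Safe: 1, 2, 3, 4, 7, 8. Place at column 1.
Row 2: attacked by (1,1)→{1,2}; (8,5)→{5}. Safe: 3, 4, 6, 7, 8. Place at column 6.
Row 3: attacked by (1,1)→{1,3}; (2,6)→{5,6,7}; (8,5)→{5}. Safe: 2, 4, 8. Place at column 8.
Row 4: attacked by (1,1)→{1,4}; (2,6)→{4,6,8}; (3,8)→{7,8}; (8,5)→{1,5}. Safe: 2, 3. Place at column 3.
Row 5: attacked by (1,1)→{1,5}; (2,6)→{3,6}; (3,8)→{6,8}; (4,3)→{2,3,4}; (8,5)→{2,5,8}. Safe: 7. Place at column 7.
Row 6: attacked by (1,1)→{1,6}; (2,6)→{2,6}; (3,8)→{5,8}; (4,3)→{1,3,5}; (5,7)→{6,7,8}; (8,5)→{3,5,7}. Safe: 4. Place at column 4.
Row 7: attacked by (1,1)→{1,7}; (2,6)→{1,6}; (3,8)→{4,8}; (4,3)→{3,6}; (5,7)→{5,7}; (6,4)→{3,4,5}; (8,5)→{4,5,6}. Safe: 2. Place at column 2.
Columns [1, 6, 8, 3, 7, 4, 2, 5], r−c [0, -4, -5, 1, -2, 2, 5, 3], r+c [2, 8, 11, 7, 12, 10, 9, 13] are all distinct, so no two queens attack.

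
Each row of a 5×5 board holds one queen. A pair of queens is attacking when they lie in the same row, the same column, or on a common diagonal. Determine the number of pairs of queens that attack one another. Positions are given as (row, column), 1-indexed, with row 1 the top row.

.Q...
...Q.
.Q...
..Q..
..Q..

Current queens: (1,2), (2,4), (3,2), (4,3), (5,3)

Same column: (1,2)–(3,2) (column 2); (4,3)–(5,3) (column 3).
Same diagonal: (3,2)–(4,3) (|3−4| = |2−3| = 1).
Total attacking pairs: 3.

3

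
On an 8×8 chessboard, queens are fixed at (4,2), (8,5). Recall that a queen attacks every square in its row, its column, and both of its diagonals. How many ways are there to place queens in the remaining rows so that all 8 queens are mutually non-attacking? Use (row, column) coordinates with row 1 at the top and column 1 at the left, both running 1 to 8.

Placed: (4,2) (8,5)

3

Branch on row 1: col 1 → 0; col 3 → 1; col 4 → 1; col 6 → 1; col 7 → 0; col 8 → 0.
Sum: 0 + 1 + 1 + 1 + 0 + 0 = 3.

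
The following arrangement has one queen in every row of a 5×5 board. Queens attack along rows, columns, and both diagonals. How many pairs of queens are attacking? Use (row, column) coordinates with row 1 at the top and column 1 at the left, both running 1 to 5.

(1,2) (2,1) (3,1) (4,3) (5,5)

3

Same column: (2,1)–(3,1) (column 1).
Same diagonal: (1,2)–(2,1) (|1−2| = |2−1| = 1); (2,1)–(4,3) (|2−4| = |1−3| = 2).
Total attacking pairs: 3.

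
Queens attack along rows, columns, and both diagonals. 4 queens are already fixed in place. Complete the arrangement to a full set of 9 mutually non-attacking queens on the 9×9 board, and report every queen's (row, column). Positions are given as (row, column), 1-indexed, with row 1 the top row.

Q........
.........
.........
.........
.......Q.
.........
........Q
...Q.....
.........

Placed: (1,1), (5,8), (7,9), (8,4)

Row 2: attacked by (1,1)→{1,2}; (5,8)→{5,8}; (7,9)→{4,9}; (8,4)→{4}. Safe: 3, 6, 7. Place at column 3.
Row 3: attacked by (1,1)→{1,3}; (2,3)→{2,3,4}; (5,8)→{6,8}; (7,9)→{5,9}; (8,4)→{4,9}. Safe: 7. Place at column 7.
Row 4: attacked by (1,1)→{1,4}; (2,3)→{1,3,5}; (3,7)→{6,7,8}; (5,8)→{7,8,9}; (7,9)→{6,9}; (8,4)→{4,8}. Safe: 2. Place at column 2.
Row 6: attacked by (1,1)→{1,6}; (2,3)→{3,7}; (3,7)→{4,7}; (4,2)→{2,4}; (5,8)→{7,8,9}; (7,9)→{8,9}; (8,4)→{2,4,6}. Safe: 5. Place at column 5.
Row 9: attacked by (1,1)→{1,9}; (2,3)→{3}; (3,7)→{1,7}; (4,2)→{2,7}; (5,8)→{4,8}; (6,5)→{2,5,8}; (7,9)→{7,9}; (8,4)→{3,4,5}. Safe: 6. Place at column 6.
Columns [1, 3, 7, 2, 8, 5, 9, 4, 6], r−c [0, -1, -4, 2, -3, 1, -2, 4, 3], r+c [2, 5, 10, 6, 13, 11, 16, 12, 15] are all distinct, so no two queens attack.

(1,1) (2,3) (3,7) (4,2) (5,8) (6,5) (7,9) (8,4) (9,6)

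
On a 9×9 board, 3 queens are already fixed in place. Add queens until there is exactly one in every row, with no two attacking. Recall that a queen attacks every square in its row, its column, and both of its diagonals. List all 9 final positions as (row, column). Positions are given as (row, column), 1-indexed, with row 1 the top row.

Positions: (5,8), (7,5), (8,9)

Row 1: attacked by (5,8)→{4,8}; (7,5)→{5}; (8,9)→{2,9}. Safe: 1, 3, 6, 7. Place at column 1.
Row 2: attacked by (1,1)→{1,2}; (5,8)→{5,8}; (7,5)→{5}; (8,9)→{3,9}. Safe: 4, 6, 7. Place at column 4.
Row 3: attacked by (1,1)→{1,3}; (2,4)→{3,4,5}; (5,8)→{6,8}; (7,5)→{1,5,9}; (8,9)→{4,9}. Safe: 2, 7. Place at column 7.
Row 4: attacked by (1,1)→{1,4}; (2,4)→{2,4,6}; (3,7)→{6,7,8}; (5,8)→{7,8,9}; (7,5)→{2,5,8}; (8,9)→{5,9}. Safe: 3. Place at column 3.
Row 6: attacked by (1,1)→{1,6}; (2,4)→{4,8}; (3,7)→{4,7}; (4,3)→{1,3,5}; (5,8)→{7,8,9}; (7,5)→{4,5,6}; (8,9)→{7,9}. Safe: 2. Place at column 2.
Row 9: attacked by (1,1)→{1,9}; (2,4)→{4}; (3,7)→{1,7}; (4,3)→{3,8}; (5,8)→{4,8}; (6,2)→{2,5}; (7,5)→{3,5,7}; (8,9)→{8,9}. Safe: 6. Place at column 6.
Columns [1, 4, 7, 3, 8, 2, 5, 9, 6], r−c [0, -2, -4, 1, -3, 4, 2, -1, 3], r+c [2, 6, 10, 7, 13, 8, 12, 17, 15] are all distinct, so no two queens attack.

(1,1) (2,4) (3,7) (4,3) (5,8) (6,2) (7,5) (8,9) (9,6)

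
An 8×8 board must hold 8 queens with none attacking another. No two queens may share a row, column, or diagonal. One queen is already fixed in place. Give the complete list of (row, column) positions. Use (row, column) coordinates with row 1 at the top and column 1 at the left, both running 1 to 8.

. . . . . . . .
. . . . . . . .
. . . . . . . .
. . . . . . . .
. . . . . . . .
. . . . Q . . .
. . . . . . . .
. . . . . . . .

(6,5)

Row 1: attacked by (6,5)→{5}. Safe: 1, 2, 3, 4, 6, 7, 8. Place at column 2.
Row 2: attacked by (1,2)→{1,2,3}; (6,5)→{1,5}. Safe: 4, 6, 7, 8. Place at column 8.
Row 3: attacked by (1,2)→{2,4}; (2,8)→{7,8}; (6,5)→{2,5,8}. Safe: 1, 3, 6. Place at column 6.
Row 4: attacked by (1,2)→{2,5}; (2,8)→{6,8}; (3,6)→{5,6,7}; (6,5)→{3,5,7}. Safe: 1, 4. Place at column 1.
Row 5: attacked by (1,2)→{2,6}; (2,8)→{5,8}; (3,6)→{4,6,8}; (4,1)→{1,2}; (6,5)→{4,5,6}. Safe: 3, 7. Place at column 3.
Row 7: attacked by (1,2)→{2,8}; (2,8)→{3,8}; (3,6)→{2,6}; (4,1)→{1,4}; (5,3)→{1,3,5}; (6,5)→{4,5,6}. Safe: 7. Place at column 7.
Row 8: attacked by (1,2)→{2}; (2,8)→{2,8}; (3,6)→{1,6}; (4,1)→{1,5}; (5,3)→{3,6}; (6,5)→{3,5,7}; (7,7)→{6,7,8}. Safe: 4. Place at column 4.
Columns [2, 8, 6, 1, 3, 5, 7, 4], r−c [-1, -6, -3, 3, 2, 1, 0, 4], r+c [3, 10, 9, 5, 8, 11, 14, 12] are all distinct, so no two queens attack.

(1,2) (2,8) (3,6) (4,1) (5,3) (6,5) (7,7) (8,4)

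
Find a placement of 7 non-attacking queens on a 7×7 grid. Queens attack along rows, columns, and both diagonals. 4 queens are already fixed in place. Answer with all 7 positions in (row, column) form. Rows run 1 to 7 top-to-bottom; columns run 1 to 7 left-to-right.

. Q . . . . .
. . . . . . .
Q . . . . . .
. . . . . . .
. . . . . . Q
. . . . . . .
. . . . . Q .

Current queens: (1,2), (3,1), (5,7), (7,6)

(1,2) (2,5) (3,1) (4,4) (5,7) (6,3) (7,6)

Row 2: attacked by (1,2)→{1,2,3}; (3,1)→{1,2}; (5,7)→{4,7}; (7,6)→{1,6}. Safe: 5. Place at column 5.
Row 4: attacked by (1,2)→{2,5}; (2,5)→{3,5,7}; (3,1)→{1,2}; (5,7)→{6,7}; (7,6)→{3,6}. Safe: 4. Place at column 4.
Row 6: attacked by (1,2)→{2,7}; (2,5)→{1,5}; (3,1)→{1,4}; (4,4)→{2,4,6}; (5,7)→{6,7}; (7,6)→{5,6,7}. Safe: 3. Place at column 3.
Columns [2, 5, 1, 4, 7, 3, 6], r−c [-1, -3, 2, 0, -2, 3, 1], r+c [3, 7, 4, 8, 12, 9, 13] are all distinct, so no two queens attack.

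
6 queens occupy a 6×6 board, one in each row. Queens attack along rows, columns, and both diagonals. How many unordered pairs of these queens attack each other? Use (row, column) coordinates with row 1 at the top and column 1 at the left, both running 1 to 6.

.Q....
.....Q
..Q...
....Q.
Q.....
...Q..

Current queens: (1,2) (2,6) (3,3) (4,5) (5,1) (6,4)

2

Same diagonal: (1,2)–(4,5) (|1−4| = |2−5| = 3); (3,3)–(5,1) (|3−5| = |3−1| = 2).
Total attacking pairs: 2.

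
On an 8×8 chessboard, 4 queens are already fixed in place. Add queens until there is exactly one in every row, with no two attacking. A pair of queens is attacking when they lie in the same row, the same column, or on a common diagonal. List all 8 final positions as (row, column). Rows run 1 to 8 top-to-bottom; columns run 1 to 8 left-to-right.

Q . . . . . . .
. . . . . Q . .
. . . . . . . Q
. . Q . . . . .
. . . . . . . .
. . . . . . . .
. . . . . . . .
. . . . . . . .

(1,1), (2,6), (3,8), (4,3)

Row 5: attacked by (1,1)→{1,5}; (2,6)→{3,6}; (3,8)→{6,8}; (4,3)→{2,3,4}. Safe: 7. Place at column 7.
Row 6: attacked by (1,1)→{1,6}; (2,6)→{2,6}; (3,8)→{5,8}; (4,3)→{1,3,5}; (5,7)→{6,7,8}. Safe: 4. Place at column 4.
Row 7: attacked by (1,1)→{1,7}; (2,6)→{1,6}; (3,8)→{4,8}; (4,3)→{3,6}; (5,7)→{5,7}; (6,4)→{3,4,5}. Safe: 2. Place at column 2.
Row 8: attacked by (1,1)→{1,8}; (2,6)→{6}; (3,8)→{3,8}; (4,3)→{3,7}; (5,7)→{4,7}; (6,4)→{2,4,6}; (7,2)→{1,2,3}. Safe: 5. Place at column 5.
Columns [1, 6, 8, 3, 7, 4, 2, 5], r−c [0, -4, -5, 1, -2, 2, 5, 3], r+c [2, 8, 11, 7, 12, 10, 9, 13] are all distinct, so no two queens attack.

(1,1) (2,6) (3,8) (4,3) (5,7) (6,4) (7,2) (8,5)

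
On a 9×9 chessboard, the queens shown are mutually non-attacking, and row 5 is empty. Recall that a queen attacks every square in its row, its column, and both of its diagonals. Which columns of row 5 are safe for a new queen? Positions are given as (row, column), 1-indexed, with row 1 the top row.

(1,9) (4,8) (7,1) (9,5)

columns 2, 4, 6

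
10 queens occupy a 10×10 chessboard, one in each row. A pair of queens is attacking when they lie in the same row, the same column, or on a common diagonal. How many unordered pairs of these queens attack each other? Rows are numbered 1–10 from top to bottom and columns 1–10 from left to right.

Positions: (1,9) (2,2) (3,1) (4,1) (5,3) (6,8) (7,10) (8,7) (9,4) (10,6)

3

Same column: (3,1)–(4,1) (column 1).
Same diagonal: (2,2)–(3,1) (|2−3| = |2−1| = 1); (3,1)–(5,3) (|3−5| = |1−3| = 2).
Total attacking pairs: 3.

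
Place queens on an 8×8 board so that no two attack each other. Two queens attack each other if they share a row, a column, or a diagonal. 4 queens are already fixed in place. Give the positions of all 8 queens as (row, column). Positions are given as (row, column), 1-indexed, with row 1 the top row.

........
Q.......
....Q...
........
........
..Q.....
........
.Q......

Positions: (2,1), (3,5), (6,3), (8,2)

(1,4) (2,1) (3,5) (4,8) (5,6) (6,3) (7,7) (8,2)

Row 1: attacked by (2,1)→{1,2}; (3,5)→{3,5,7}; (6,3)→{3,8}; (8,2)→{2}. Safe: 4, 6. Place at column 4.
Row 4: attacked by (1,4)→{1,4,7}; (2,1)→{1,3}; (3,5)→{4,5,6}; (6,3)→{1,3,5}; (8,2)→{2,6}. Safe: 8. Place at column 8.
Row 5: attacked by (1,4)→{4,8}; (2,1)→{1,4}; (3,5)→{3,5,7}; (4,8)→{7,8}; (6,3)→{2,3,4}; (8,2)→{2,5}. Safe: 6. Place at column 6.
Row 7: attacked by (1,4)→{4}; (2,1)→{1,6}; (3,5)→{1,5}; (4,8)→{5,8}; (5,6)→{4,6,8}; (6,3)→{2,3,4}; (8,2)→{1,2,3}. Safe: 7. Place at column 7.
Columns [4, 1, 5, 8, 6, 3, 7, 2], r−c [-3, 1, -2, -4, -1, 3, 0, 6], r+c [5, 3, 8, 12, 11, 9, 14, 10] are all distinct, so no two queens attack.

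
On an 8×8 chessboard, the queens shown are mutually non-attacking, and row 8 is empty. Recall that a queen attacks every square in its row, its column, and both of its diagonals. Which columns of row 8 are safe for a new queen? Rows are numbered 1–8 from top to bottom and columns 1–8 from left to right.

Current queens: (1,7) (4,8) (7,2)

(1,7) attacks row 8 at column 7.
(4,8) attacks row 8 at column 8 and diagonals 4.
(7,2) attacks row 8 at column 2 and diagonals 1, 3.
Attacked columns: {1, 2, 3, 4, 7, 8}. Safe: {5, 6}.

columns 5, 6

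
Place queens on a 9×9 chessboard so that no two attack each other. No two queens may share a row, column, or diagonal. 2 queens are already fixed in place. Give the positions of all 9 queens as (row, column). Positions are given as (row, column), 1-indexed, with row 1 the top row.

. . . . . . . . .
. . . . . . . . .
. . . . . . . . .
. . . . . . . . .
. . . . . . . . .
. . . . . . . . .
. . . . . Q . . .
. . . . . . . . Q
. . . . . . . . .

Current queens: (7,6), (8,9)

Row 1: attacked by (7,6)→{6}; (8,9)→{2,9}. Safe: 1, 3, 4, 5, 7, 8. Place at column 8.
Row 2: attacked by (1,8)→{7,8,9}; (7,6)→{1,6}; (8,9)→{3,9}. Safe: 2, 4, 5. Place at column 2.
Row 3: attacked by (1,8)→{6,8}; (2,2)→{1,2,3}; (7,6)→{2,6}; (8,9)→{4,9}. Safe: 5, 7. Place at column 5.
Row 4: attacked by (1,8)→{5,8}; (2,2)→{2,4}; (3,5)→{4,5,6}; (7,6)→{3,6,9}; (8,9)→{5,9}. Safe: 1, 7. Place at column 7.
Row 5: attacked by (1,8)→{4,8}; (2,2)→{2,5}; (3,5)→{3,5,7}; (4,7)→{6,7,8}; (7,6)→{4,6,8}; (8,9)→{6,9}. Safe: 1. Place at column 1.
Row 6: attacked by (1,8)→{3,8}; (2,2)→{2,6}; (3,5)→{2,5,8}; (4,7)→{5,7,9}; (5,1)→{1,2}; (7,6)→{5,6,7}; (8,9)→{7,9}. Safe: 4. Place at column 4.
Row 9: attacked by (1,8)→{8}; (2,2)→{2,9}; (3,5)→{5}; (4,7)→{2,7}; (5,1)→{1,5}; (6,4)→{1,4,7}; (7,6)→{4,6,8}; (8,9)→{8,9}. Safe: 3. Place at column 3.
Columns [8, 2, 5, 7, 1, 4, 6, 9, 3], r−c [-7, 0, -2, -3, 4, 2, 1, -1, 6], r+c [9, 4, 8, 11, 6, 10, 13, 17, 12] are all distinct, so no two queens attack.

(1,8) (2,2) (3,5) (4,7) (5,1) (6,4) (7,6) (8,9) (9,3)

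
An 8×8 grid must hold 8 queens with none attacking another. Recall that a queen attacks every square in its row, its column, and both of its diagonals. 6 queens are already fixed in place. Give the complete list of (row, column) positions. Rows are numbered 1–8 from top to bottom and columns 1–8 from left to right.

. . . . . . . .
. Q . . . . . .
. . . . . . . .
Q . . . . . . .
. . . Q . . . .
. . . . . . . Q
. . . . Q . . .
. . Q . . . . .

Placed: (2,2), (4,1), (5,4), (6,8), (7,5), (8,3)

(1,6) (2,2) (3,7) (4,1) (5,4) (6,8) (7,5) (8,3)

Row 1: attacked by (2,2)→{1,2,3}; (4,1)→{1,4}; (5,4)→{4,8}; (6,8)→{3,8}; (7,5)→{5}; (8,3)→{3}. Safe: 6, 7. Place at column 6.
Row 3: attacked by (1,6)→{4,6,8}; (2,2)→{1,2,3}; (4,1)→{1,2}; (5,4)→{2,4,6}; (6,8)→{5,8}; (7,5)→{1,5}; (8,3)→{3,8}. Safe: 7. Place at column 7.
Columns [6, 2, 7, 1, 4, 8, 5, 3], r−c [-5, 0, -4, 3, 1, -2, 2, 5], r+c [7, 4, 10, 5, 9, 14, 12, 11] are all distinct, so no two queens attack.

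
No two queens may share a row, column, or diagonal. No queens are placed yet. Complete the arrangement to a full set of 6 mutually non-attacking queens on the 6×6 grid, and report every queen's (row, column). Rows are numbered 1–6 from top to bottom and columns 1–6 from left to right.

(1,5) (2,3) (3,1) (4,6) (5,4) (6,2)

Row 1: Safe: 1, 2, 3, 4, 5, 6. Place at column 5.
Row 2: attacked by (1,5)→{4,5,6}. Safe: 1, 2, 3. Place at column 3.
Row 3: attacked by (1,5)→{3,5}; (2,3)→{2,3,4}. Safe: 1, 6. Place at column 1.
Row 4: attacked by (1,5)→{2,5}; (2,3)→{1,3,5}; (3,1)→{1,2}. Safe: 4, 6. Place at column 6.
Row 5: attacked by (1,5)→{1,5}; (2,3)→{3,6}; (3,1)→{1,3}; (4,6)→{5,6}. Safe: 2, 4. Place at column 4.
Row 6: attacked by (1,5)→{5}; (2,3)→{3}; (3,1)→{1,4}; (4,6)→{4,6}; (5,4)→{3,4,5}. Safe: 2. Place at column 2.
Columns [5, 3, 1, 6, 4, 2], r−c [-4, -1, 2, -2, 1, 4], r+c [6, 5, 4, 10, 9, 8] are all distinct, so no two queens attack.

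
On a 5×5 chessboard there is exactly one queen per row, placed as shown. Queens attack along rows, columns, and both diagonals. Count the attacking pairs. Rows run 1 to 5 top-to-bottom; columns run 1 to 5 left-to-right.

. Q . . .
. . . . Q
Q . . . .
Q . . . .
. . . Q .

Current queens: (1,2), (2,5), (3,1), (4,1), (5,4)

1

Same column: (3,1)–(4,1) (column 1).
Total attacking pairs: 1.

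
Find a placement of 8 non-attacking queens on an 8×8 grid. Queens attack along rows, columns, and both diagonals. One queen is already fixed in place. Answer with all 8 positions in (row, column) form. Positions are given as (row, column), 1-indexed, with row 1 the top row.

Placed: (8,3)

(1,5) (2,1) (3,4) (4,6) (5,8) (6,2) (7,7) (8,3)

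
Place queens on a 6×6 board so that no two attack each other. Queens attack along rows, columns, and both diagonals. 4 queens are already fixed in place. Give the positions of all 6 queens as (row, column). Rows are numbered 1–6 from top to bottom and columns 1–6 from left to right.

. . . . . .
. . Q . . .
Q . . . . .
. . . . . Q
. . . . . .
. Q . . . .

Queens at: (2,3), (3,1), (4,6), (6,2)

Row 1: attacked by (2,3)→{2,3,4}; (3,1)→{1,3}; (4,6)→{3,6}; (6,2)→{2}. Safe: 5. Place at column 5.
Row 5: attacked by (1,5)→{1,5}; (2,3)→{3,6}; (3,1)→{1,3}; (4,6)→{5,6}; (6,2)→{1,2,3}. Safe: 4. Place at column 4.
Columns [5, 3, 1, 6, 4, 2], r−c [-4, -1, 2, -2, 1, 4], r+c [6, 5, 4, 10, 9, 8] are all distinct, so no two queens attack.

(1,5) (2,3) (3,1) (4,6) (5,4) (6,2)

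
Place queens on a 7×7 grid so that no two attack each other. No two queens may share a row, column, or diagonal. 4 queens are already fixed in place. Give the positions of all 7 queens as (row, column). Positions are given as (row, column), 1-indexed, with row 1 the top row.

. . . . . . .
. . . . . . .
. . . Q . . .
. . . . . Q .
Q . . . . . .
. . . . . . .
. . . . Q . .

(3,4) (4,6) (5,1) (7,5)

Row 1: attacked by (3,4)→{2,4,6}; (4,6)→{3,6}; (5,1)→{1,5}; (7,5)→{5}. Safe: 7. Place at column 7.
Row 2: attacked by (1,7)→{6,7}; (3,4)→{3,4,5}; (4,6)→{4,6}; (5,1)→{1,4}; (7,5)→{5}. Safe: 2. Place at column 2.
Row 6: attacked by (1,7)→{2,7}; (2,2)→{2,6}; (3,4)→{1,4,7}; (4,6)→{4,6}; (5,1)→{1,2}; (7,5)→{4,5,6}. Safe: 3. Place at column 3.
Columns [7, 2, 4, 6, 1, 3, 5], r−c [-6, 0, -1, -2, 4, 3, 2], r+c [8, 4, 7, 10, 6, 9, 12] are all distinct, so no two queens attack.

(1,7) (2,2) (3,4) (4,6) (5,1) (6,3) (7,5)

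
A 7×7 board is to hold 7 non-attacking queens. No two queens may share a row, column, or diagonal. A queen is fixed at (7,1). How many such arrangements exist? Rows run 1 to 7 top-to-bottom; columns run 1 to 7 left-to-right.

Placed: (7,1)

4

Branch on row 1: col 2 → 0; col 3 → 1; col 4 → 1; col 5 → 1; col 6 → 1.
Sum: 0 + 1 + 1 + 1 + 1 = 4.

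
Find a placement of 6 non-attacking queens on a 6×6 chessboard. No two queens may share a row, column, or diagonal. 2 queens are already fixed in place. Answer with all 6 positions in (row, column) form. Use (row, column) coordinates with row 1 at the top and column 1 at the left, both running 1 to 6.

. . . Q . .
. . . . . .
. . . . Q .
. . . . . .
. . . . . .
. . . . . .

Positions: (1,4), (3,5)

Row 2: attacked by (1,4)→{3,4,5}; (3,5)→{4,5,6}. Safe: 1, 2. Place at column 1.
Row 4: attacked by (1,4)→{1,4}; (2,1)→{1,3}; (3,5)→{4,5,6}. Safe: 2. Place at column 2.
Row 5: attacked by (1,4)→{4}; (2,1)→{1,4}; (3,5)→{3,5}; (4,2)→{1,2,3}. Safe: 6. Place at column 6.
Row 6: attacked by (1,4)→{4}; (2,1)→{1,5}; (3,5)→{2,5}; (4,2)→{2,4}; (5,6)→{5,6}. Safe: 3. Place at column 3.
Columns [4, 1, 5, 2, 6, 3], r−c [-3, 1, -2, 2, -1, 3], r+c [5, 3, 8, 6, 11, 9] are all distinct, so no two queens attack.

(1,4) (2,1) (3,5) (4,2) (5,6) (6,3)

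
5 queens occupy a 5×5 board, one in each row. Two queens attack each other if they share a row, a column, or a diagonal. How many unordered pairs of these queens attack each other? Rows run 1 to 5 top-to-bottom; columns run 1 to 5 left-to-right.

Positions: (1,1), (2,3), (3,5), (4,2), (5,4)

0

All columns are distinct and no two queens satisfy |Δrow| = |Δcol|, so no pair attacks.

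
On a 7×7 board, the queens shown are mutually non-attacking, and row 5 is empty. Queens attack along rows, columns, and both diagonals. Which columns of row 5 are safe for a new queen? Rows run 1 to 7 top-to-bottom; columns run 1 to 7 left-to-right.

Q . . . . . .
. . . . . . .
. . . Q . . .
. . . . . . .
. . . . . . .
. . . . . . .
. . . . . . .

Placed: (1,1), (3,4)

(1,1) attacks row 5 at column 1 and diagonals 5.
(3,4) attacks row 5 at column 4 and diagonals 2, 6.
Attacked columns: {1, 2, 4, 5, 6}. Safe: {3, 7}.

columns 3, 7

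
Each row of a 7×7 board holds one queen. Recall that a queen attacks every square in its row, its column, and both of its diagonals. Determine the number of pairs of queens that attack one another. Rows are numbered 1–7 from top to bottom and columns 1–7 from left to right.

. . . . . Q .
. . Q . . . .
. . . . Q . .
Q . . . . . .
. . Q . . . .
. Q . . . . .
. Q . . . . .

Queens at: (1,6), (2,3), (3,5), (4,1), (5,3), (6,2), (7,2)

6

Same column: (2,3)–(5,3) (column 3); (6,2)–(7,2) (column 2).
Same diagonal: (2,3)–(4,1) (|2−4| = |3−1| = 2); (3,5)–(5,3) (|3−5| = |5−3| = 2); (3,5)–(6,2) (|3−6| = |5−2| = 3); (5,3)–(6,2) (|5−6| = |3−2| = 1).
Total attacking pairs: 6.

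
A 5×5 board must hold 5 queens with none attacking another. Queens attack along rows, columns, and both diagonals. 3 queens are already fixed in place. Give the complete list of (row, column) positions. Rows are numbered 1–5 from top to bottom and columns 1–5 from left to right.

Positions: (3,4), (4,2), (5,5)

(1,3) (2,1) (3,4) (4,2) (5,5)

Row 1: attacked by (3,4)→{2,4}; (4,2)→{2,5}; (5,5)→{1,5}. Safe: 3. Place at column 3.
Row 2: attacked by (1,3)→{2,3,4}; (3,4)→{3,4,5}; (4,2)→{2,4}; (5,5)→{2,5}. Safe: 1. Place at column 1.
Columns [3, 1, 4, 2, 5], r−c [-2, 1, -1, 2, 0], r+c [4, 3, 7, 6, 10] are all distinct, so no two queens attack.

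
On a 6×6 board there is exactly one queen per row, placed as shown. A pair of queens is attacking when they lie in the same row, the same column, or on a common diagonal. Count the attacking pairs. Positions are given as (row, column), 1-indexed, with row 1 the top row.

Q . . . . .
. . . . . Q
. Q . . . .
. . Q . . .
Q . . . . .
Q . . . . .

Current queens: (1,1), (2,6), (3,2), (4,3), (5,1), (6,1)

Same column: (1,1)–(5,1) (column 1); (1,1)–(6,1) (column 1); (5,1)–(6,1) (column 1).
Same diagonal: (3,2)–(4,3) (|3−4| = |2−3| = 1); (4,3)–(6,1) (|4−6| = |3−1| = 2).
Total attacking pairs: 5.

5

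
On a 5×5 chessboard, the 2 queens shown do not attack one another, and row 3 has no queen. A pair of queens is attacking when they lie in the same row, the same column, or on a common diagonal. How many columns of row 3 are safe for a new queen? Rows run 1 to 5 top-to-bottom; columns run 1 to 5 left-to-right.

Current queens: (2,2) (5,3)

(2,2) attacks row 3 at column 2 and diagonals 1, 3.
(5,3) attacks row 3 at column 3 and diagonals 1, 5.
Attacked columns: {1, 2, 3, 5}. Safe: {4}.

1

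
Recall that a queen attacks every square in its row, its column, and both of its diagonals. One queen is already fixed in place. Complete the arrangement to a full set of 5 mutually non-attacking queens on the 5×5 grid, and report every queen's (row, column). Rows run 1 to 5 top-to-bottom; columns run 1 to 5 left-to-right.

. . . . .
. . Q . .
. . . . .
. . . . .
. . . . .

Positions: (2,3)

(1,5) (2,3) (3,1) (4,4) (5,2)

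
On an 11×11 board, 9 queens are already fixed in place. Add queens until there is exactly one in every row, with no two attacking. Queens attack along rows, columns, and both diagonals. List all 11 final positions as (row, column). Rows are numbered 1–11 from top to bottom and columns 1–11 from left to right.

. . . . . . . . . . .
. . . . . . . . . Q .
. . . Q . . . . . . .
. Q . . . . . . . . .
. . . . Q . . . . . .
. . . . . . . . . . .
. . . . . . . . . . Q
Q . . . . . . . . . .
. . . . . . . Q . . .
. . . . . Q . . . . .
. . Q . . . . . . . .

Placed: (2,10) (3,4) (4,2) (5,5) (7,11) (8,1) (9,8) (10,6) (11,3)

(1,7) (2,10) (3,4) (4,2) (5,5) (6,9) (7,11) (8,1) (9,8) (10,6) (11,3)

Row 1: attacked by (2,10)→{9,10,11}; (3,4)→{2,4,6}; (4,2)→{2,5}; (5,5)→{1,5,9}; (7,11)→{5,11}; (8,1)→{1,8}; (9,8)→{8}; (10,6)→{6}; (11,3)→{3}. Safe: 7. Place at column 7.
Row 6: attacked by (1,7)→{2,7}; (2,10)→{6,10}; (3,4)→{1,4,7}; (4,2)→{2,4}; (5,5)→{4,5,6}; (7,11)→{10,11}; (8,1)→{1,3}; (9,8)→{5,8,11}; (10,6)→{2,6,10}; (11,3)→{3,8}. Safe: 9. Place at column 9.
Columns [7, 10, 4, 2, 5, 9, 11, 1, 8, 6, 3], r−c [-6, -8, -1, 2, 0, -3, -4, 7, 1, 4, 8], r+c [8, 12, 7, 6, 10, 15, 18, 9, 17, 16, 14] are all distinct, so no two queens attack.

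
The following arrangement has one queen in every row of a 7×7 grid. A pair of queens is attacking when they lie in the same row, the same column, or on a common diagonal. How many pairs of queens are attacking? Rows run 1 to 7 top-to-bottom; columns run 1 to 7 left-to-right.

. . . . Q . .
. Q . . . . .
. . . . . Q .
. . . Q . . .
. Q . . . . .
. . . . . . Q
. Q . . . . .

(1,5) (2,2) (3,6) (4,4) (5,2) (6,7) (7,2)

5

Same column: (2,2)–(5,2) (column 2); (2,2)–(7,2) (column 2); (5,2)–(7,2) (column 2).
Same diagonal: (2,2)–(4,4) (|2−4| = |2−4| = 2); (3,6)–(7,2) (|3−7| = |6−2| = 4).
Total attacking pairs: 5.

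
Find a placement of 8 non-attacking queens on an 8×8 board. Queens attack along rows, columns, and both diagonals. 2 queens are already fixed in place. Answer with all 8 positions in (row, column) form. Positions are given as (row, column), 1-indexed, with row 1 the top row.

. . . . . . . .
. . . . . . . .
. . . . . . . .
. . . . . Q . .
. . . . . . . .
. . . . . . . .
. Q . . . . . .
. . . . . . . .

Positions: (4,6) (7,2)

(1,1) (2,5) (3,8) (4,6) (5,3) (6,7) (7,2) (8,4)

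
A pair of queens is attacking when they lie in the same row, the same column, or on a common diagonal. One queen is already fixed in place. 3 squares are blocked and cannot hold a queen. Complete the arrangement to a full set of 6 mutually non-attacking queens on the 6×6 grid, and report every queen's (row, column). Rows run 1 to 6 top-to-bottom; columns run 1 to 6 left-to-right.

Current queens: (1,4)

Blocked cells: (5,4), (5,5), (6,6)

Row 2: attacked by (1,4)→{3,4,5}. Safe: 1, 2, 6. Place at column 1.
Row 3: attacked by (1,4)→{2,4,6}; (2,1)→{1,2}. Safe: 3, 5. Place at column 5.
Row 4: attacked by (1,4)→{1,4}; (2,1)→{1,3}; (3,5)→{4,5,6}. Safe: 2. Place at column 2.
Row 5: attacked by (1,4)→{4}; (2,1)→{1,4}; (3,5)→{3,5}; (4,2)→{1,2,3}. Blocked: 4,5. Safe: 6. Place at column 6.
Row 6: attacked by (1,4)→{4}; (2,1)→{1,5}; (3,5)→{2,5}; (4,2)→{2,4}; (5,6)→{5,6}. Blocked: 6. Safe: 3. Place at column 3.
Columns [4, 1, 5, 2, 6, 3], r−c [-3, 1, -2, 2, -1, 3], r+c [5, 3, 8, 6, 11, 9] are all distinct, so no two queens attack.

(1,4) (2,1) (3,5) (4,2) (5,6) (6,3)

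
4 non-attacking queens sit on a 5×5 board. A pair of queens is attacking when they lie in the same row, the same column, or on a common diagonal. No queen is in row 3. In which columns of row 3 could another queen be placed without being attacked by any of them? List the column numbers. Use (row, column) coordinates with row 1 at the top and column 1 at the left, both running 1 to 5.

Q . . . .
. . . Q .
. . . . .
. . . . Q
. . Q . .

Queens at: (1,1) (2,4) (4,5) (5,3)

columns 2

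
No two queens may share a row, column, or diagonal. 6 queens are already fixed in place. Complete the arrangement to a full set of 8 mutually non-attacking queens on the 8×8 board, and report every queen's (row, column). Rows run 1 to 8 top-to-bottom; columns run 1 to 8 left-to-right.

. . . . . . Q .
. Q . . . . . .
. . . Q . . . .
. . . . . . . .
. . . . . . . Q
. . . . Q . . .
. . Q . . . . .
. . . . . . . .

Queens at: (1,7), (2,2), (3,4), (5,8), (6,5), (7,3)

Row 4: attacked by (1,7)→{4,7}; (2,2)→{2,4}; (3,4)→{3,4,5}; (5,8)→{7,8}; (6,5)→{3,5,7}; (7,3)→{3,6}. Safe: 1. Place at column 1.
Row 8: attacked by (1,7)→{7}; (2,2)→{2,8}; (3,4)→{4}; (4,1)→{1,5}; (5,8)→{5,8}; (6,5)→{3,5,7}; (7,3)→{2,3,4}. Safe: 6. Place at column 6.
Columns [7, 2, 4, 1, 8, 5, 3, 6], r−c [-6, 0, -1, 3, -3, 1, 4, 2], r+c [8, 4, 7, 5, 13, 11, 10, 14] are all distinct, so no two queens attack.

(1,7) (2,2) (3,4) (4,1) (5,8) (6,5) (7,3) (8,6)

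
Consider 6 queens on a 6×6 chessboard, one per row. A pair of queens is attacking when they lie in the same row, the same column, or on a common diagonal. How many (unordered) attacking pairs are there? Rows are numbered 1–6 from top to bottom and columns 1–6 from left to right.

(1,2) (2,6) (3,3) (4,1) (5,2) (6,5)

Same column: (1,2)–(5,2) (column 2).
Same diagonal: (4,1)–(5,2) (|4−5| = |1−2| = 1).
Total attacking pairs: 2.

2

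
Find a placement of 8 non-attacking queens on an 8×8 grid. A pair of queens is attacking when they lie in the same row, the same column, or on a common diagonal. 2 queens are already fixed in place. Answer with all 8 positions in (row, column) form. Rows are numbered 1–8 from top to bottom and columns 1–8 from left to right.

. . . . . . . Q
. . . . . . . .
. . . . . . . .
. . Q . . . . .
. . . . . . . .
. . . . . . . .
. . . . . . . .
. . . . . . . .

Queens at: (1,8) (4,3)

(1,8) (2,4) (3,1) (4,3) (5,6) (6,2) (7,7) (8,5)

Row 2: attacked by (1,8)→{7,8}; (4,3)→{1,3,5}. Safe: 2, 4, 6. Place at column 4.
Row 3: attacked by (1,8)→{6,8}; (2,4)→{3,4,5}; (4,3)→{2,3,4}. Safe: 1, 7. Place at column 1.
Row 5: attacked by (1,8)→{4,8}; (2,4)→{1,4,7}; (3,1)→{1,3}; (4,3)→{2,3,4}. Safe: 5, 6. Place at column 6.
Row 6: attacked by (1,8)→{3,8}; (2,4)→{4,8}; (3,1)→{1,4}; (4,3)→{1,3,5}; (5,6)→{5,6,7}. Safe: 2. Place at column 2.
Row 7: attacked by (1,8)→{2,8}; (2,4)→{4}; (3,1)→{1,5}; (4,3)→{3,6}; (5,6)→{4,6,8}; (6,2)→{1,2,3}. Safe: 7. Place at column 7.
Row 8: attacked by (1,8)→{1,8}; (2,4)→{4}; (3,1)→{1,6}; (4,3)→{3,7}; (5,6)→{3,6}; (6,2)→{2,4}; (7,7)→{6,7,8}. Safe: 5. Place at column 5.
Columns [8, 4, 1, 3, 6, 2, 7, 5], r−c [-7, -2, 2, 1, -1, 4, 0, 3], r+c [9, 6, 4, 7, 11, 8, 14, 13] are all distinct, so no two queens attack.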